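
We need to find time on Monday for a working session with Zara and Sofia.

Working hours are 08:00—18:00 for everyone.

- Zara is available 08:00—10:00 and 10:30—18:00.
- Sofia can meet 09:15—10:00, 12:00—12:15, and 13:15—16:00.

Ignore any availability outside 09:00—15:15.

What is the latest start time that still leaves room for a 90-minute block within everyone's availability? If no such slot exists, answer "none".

Zara ∩ Sofia: 09:15–10:00, 12:00–12:15, 13:15–16:00.
Restricted to 09:00–15:15: 09:15–10:00, 12:00–12:15, 13:15–15:15.
Windows ≥ 90 min: 13:15–15:15.
Latest start in the last window 13:15–15:15 is 15:15 − 90 min = 13:45.

13:45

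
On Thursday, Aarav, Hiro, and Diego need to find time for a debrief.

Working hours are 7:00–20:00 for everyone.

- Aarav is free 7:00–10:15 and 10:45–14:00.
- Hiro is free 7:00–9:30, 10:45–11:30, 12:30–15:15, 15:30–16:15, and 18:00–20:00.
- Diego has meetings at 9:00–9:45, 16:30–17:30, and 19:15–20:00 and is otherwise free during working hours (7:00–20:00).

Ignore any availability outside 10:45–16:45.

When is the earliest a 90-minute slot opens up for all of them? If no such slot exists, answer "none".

Diego free within 07:00–20:00: 07:00–09:00, 09:45–16:30, 17:30–19:15.
Aarav ∩ Hiro: 07:00–09:30, 10:45–11:30, 12:30–14:00.
Aarav ∩ Hiro ∩ Diego: 07:00–09:00, 10:45–11:30, 12:30–14:00.
Restricted to 10:45–16:45: 10:45–11:30, 12:30–14:00.
Windows ≥ 90 min: 12:30–14:00.
Earliest such window starts at 12:30.

12:30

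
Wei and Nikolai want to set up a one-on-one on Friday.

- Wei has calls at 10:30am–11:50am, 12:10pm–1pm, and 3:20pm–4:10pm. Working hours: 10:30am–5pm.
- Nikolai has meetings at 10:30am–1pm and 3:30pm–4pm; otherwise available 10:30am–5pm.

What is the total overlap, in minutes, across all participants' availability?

Wei free within 10:30–17:00: 11:50–12:10, 13:00–15:20, 16:10–17:00.
Nikolai free within 10:30–17:00: 13:00–15:30, 16:00–17:00.
Wei ∩ Nikolai: 13:00–15:20, 16:10–17:00.
Total common minutes: 140 + 50 = 190.

190 minutes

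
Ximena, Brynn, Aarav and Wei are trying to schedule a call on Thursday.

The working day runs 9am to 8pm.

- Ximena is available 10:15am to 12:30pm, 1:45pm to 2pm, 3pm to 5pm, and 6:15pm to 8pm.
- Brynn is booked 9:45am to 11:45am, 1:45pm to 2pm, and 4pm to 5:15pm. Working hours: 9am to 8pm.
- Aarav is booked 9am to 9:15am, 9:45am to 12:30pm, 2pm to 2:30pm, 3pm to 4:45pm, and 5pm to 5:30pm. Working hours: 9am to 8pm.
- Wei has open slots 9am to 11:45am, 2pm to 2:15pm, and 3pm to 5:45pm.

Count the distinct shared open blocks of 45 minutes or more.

Brynn free within 09:00–20:00: 09:00–09:45, 11:45–13:45, 14:00–16:00, 17:15–20:00.
Aarav free within 09:00–20:00: 09:15–09:45, 12:30–14:00, 14:30–15:00, 16:45–17:00, 17:30–20:00.
Ximena ∩ Brynn: 11:45–12:30, 15:00–16:00, 18:15–20:00.
Ximena ∩ Brynn ∩ Aarav: 18:15–20:00.
Ximena ∩ Brynn ∩ Aarav ∩ Wei: (none).
Windows ≥ 45 min: (none).
That's 0 windows.

0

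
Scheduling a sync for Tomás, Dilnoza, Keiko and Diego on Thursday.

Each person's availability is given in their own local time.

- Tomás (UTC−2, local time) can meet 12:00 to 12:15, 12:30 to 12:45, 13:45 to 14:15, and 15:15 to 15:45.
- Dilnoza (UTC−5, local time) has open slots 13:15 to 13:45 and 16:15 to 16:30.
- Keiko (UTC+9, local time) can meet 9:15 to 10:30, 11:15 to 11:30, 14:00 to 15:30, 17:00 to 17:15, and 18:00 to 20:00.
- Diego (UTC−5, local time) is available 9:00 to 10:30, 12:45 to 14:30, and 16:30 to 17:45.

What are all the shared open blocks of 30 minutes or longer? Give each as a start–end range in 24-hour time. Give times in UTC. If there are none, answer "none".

Tomás → UTC: 14:00–14:15, 14:30–14:45, 15:45–16:15, 17:15–17:45.
Dilnoza → UTC: 18:15–18:45, 21:15–21:30.
Keiko → UTC: 00:15–01:30, 02:15–02:30, 05:00–06:30, 08:00–08:15, 09:00–11:00.
Diego → UTC: 14:00–15:30, 17:45–19:30, 21:30–22:45.
Tomás ∩ Dilnoza: (none).
Tomás ∩ Dilnoza ∩ Keiko: (none).
Tomás ∩ Dilnoza ∩ Keiko ∩ Diego: (none).
Windows ≥ 30 min: (none).

none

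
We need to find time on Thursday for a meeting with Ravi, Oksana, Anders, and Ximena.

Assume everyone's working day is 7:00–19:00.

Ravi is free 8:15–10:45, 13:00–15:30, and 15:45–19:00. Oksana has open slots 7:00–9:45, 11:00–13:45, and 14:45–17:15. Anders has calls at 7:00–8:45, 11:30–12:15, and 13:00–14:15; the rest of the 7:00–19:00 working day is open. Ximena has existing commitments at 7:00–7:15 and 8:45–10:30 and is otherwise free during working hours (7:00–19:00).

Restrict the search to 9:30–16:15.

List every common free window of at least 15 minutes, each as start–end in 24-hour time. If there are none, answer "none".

14:45–15:30, 15:45–16:15

Anders free within 07:00–19:00: 08:45–11:30, 12:15–13:00, 14:15–19:00.
Ximena free within 07:00–19:00: 07:15–08:45, 10:30–19:00.
Ravi ∩ Oksana: 08:15–09:45, 13:00–13:45, 14:45–15:30, 15:45–17:15.
Ravi ∩ Oksana ∩ Anders: 08:45–09:45, 14:45–15:30, 15:45–17:15.
Ravi ∩ Oksana ∩ Anders ∩ Ximena: 14:45–15:30, 15:45–17:15.
Restricted to 09:30–16:15: 14:45–15:30, 15:45–16:15.
Windows ≥ 15 min: 14:45–15:30, 15:45–16:15.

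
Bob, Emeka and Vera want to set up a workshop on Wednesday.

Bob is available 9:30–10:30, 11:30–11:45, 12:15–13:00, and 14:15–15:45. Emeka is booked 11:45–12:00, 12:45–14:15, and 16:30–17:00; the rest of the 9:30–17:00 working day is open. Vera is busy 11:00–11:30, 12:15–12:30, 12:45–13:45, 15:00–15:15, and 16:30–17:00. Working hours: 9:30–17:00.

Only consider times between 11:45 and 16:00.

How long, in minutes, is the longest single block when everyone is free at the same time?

Emeka free within 09:30–17:00: 09:30–11:45, 12:00–12:45, 14:15–16:30.
Vera free within 09:30–17:00: 09:30–11:00, 11:30–12:15, 12:30–12:45, 13:45–15:00, 15:15–16:30.
Bob ∩ Emeka: 09:30–10:30, 11:30–11:45, 12:15–12:45, 14:15–15:45.
Bob ∩ Emeka ∩ Vera: 09:30–10:30, 11:30–11:45, 12:30–12:45, 14:15–15:00, 15:15–15:45.
Restricted to 11:45–16:00: 12:30–12:45, 14:15–15:00, 15:15–15:45.
Common window lengths: 15, 45, 30 min; longest is 45.

45 minutes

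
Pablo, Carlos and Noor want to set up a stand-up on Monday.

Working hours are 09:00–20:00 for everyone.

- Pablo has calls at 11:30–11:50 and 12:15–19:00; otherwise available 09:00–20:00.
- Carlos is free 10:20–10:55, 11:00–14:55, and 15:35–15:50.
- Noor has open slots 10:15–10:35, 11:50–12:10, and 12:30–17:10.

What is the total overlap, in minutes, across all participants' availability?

Pablo free within 09:00–20:00: 09:00–11:30, 11:50–12:15, 19:00–20:00.
Pablo ∩ Carlos: 10:20–10:55, 11:00–11:30, 11:50–12:15.
Pablo ∩ Carlos ∩ Noor: 10:20–10:35, 11:50–12:10.
Total common minutes: 15 + 20 = 35.

35 minutes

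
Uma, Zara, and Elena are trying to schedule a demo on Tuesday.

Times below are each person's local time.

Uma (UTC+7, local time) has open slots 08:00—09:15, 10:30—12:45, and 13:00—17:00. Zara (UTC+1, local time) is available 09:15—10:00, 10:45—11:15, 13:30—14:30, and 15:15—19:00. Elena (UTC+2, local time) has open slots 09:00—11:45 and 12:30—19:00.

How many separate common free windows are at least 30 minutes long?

Uma → UTC: 01:00–02:15, 03:30–05:45, 06:00–10:00.
Zara → UTC: 08:15–09:00, 09:45–10:15, 12:30–13:30, 14:15–18:00.
Elena → UTC: 07:00–09:45, 10:30–17:00.
Uma ∩ Zara: 08:15–09:00, 09:45–10:00.
Uma ∩ Zara ∩ Elena: 08:15–09:00.
Windows ≥ 30 min: 08:15–09:00.
That's 1 window.

1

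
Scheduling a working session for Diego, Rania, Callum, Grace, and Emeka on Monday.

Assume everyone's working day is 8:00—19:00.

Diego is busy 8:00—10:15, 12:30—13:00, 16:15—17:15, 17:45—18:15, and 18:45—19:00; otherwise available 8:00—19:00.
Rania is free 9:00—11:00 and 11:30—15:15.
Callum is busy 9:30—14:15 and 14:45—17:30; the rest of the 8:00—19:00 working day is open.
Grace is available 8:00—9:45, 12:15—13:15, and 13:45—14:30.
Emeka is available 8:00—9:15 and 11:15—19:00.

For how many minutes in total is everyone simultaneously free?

15 minutes

Diego free within 08:00–19:00: 10:15–12:30, 13:00–16:15, 17:15–17:45, 18:15–18:45.
Callum free within 08:00–19:00: 08:00–09:30, 14:15–14:45, 17:30–19:00.
Diego ∩ Rania: 10:15–11:00, 11:30–12:30, 13:00–15:15.
Diego ∩ Rania ∩ Callum: 14:15–14:45.
Diego ∩ Rania ∩ Callum ∩ Grace: 14:15–14:30.
Diego ∩ Rania ∩ Callum ∩ Grace ∩ Emeka: 14:15–14:30.
Total common minutes: 15.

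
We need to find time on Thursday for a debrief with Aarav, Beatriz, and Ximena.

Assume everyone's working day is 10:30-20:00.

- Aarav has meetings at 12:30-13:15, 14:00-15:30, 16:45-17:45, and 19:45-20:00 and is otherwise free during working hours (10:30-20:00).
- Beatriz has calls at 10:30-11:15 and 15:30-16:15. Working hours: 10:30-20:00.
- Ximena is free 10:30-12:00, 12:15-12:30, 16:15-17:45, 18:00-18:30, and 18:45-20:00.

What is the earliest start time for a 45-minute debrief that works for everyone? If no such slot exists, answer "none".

Aarav free within 10:30–20:00: 10:30–12:30, 13:15–14:00, 15:30–16:45, 17:45–19:45.
Beatriz free within 10:30–20:00: 11:15–15:30, 16:15–20:00.
Aarav ∩ Beatriz: 11:15–12:30, 13:15–14:00, 16:15–16:45, 17:45–19:45.
Aarav ∩ Beatriz ∩ Ximena: 11:15–12:00, 12:15–12:30, 16:15–16:45, 18:00–18:30, 18:45–19:45.
Windows ≥ 45 min: 11:15–12:00, 18:45–19:45.
Earliest such window starts at 11:15.

11:15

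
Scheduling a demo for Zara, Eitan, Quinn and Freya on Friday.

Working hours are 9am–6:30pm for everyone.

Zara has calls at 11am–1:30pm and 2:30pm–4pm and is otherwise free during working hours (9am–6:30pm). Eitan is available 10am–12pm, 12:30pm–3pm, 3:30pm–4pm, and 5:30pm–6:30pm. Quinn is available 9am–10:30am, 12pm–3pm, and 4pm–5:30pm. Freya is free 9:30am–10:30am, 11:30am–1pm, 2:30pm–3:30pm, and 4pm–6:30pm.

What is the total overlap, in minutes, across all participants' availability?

Zara free within 09:00–18:30: 09:00–11:00, 13:30–14:30, 16:00–18:30.
Zara ∩ Eitan: 10:00–11:00, 13:30–14:30, 17:30–18:30.
Zara ∩ Eitan ∩ Quinn: 10:00–10:30, 13:30–14:30.
Zara ∩ Eitan ∩ Quinn ∩ Freya: 10:00–10:30.
Total common minutes: 30.

30 minutes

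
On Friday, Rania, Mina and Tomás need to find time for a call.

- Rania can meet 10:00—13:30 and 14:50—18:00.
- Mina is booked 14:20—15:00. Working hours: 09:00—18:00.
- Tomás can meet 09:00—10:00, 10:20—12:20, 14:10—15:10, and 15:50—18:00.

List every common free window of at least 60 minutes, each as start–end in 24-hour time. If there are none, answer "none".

Mina free within 09:00–18:00: 09:00–14:20, 15:00–18:00.
Rania ∩ Mina: 10:00–13:30, 15:00–18:00.
Rania ∩ Mina ∩ Tomás: 10:20–12:20, 15:00–15:10, 15:50–18:00.
Windows ≥ 60 min: 10:20–12:20, 15:50–18:00.

10:20–12:20, 15:50–18:00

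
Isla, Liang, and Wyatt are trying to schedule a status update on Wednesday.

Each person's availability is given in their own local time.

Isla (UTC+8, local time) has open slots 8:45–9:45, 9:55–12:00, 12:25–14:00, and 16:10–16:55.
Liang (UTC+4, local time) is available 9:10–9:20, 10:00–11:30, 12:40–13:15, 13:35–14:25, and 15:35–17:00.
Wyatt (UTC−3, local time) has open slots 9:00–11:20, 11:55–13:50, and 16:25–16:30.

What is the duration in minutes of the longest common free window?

0 minutes

Isla → UTC: 00:45–01:45, 01:55–04:00, 04:25–06:00, 08:10–08:55.
Liang → UTC: 05:10–05:20, 06:00–07:30, 08:40–09:15, 09:35–10:25, 11:35–13:00.
Wyatt → UTC: 12:00–14:20, 14:55–16:50, 19:25–19:30.
Isla ∩ Liang: 05:10–05:20, 08:40–08:55.
Isla ∩ Liang ∩ Wyatt: (none).
No common window.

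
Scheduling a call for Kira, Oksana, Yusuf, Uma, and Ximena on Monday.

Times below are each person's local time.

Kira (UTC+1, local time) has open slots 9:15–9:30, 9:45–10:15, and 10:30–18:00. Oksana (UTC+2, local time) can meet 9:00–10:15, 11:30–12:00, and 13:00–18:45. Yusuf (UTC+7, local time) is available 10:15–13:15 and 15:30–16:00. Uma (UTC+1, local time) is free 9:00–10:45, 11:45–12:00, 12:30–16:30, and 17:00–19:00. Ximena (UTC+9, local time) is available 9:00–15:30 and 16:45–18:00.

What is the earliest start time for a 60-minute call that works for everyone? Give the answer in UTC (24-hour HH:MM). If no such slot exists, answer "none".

Kira → UTC: 08:15–08:30, 08:45–09:15, 09:30–17:00.
Oksana → UTC: 07:00–08:15, 09:30–10:00, 11:00–16:45.
Yusuf → UTC: 03:15–06:15, 08:30–09:00.
Uma → UTC: 08:00–09:45, 10:45–11:00, 11:30–15:30, 16:00–18:00.
Ximena → UTC: 00:00–06:30, 07:45–09:00.
Kira ∩ Oksana: 09:30–10:00, 11:00–16:45.
Kira ∩ Oksana ∩ Yusuf: (none).
Kira ∩ Oksana ∩ Yusuf ∩ Uma: (none).
Kira ∩ Oksana ∩ Yusuf ∩ Uma ∩ Ximena: (none).
Windows ≥ 60 min: (none).

none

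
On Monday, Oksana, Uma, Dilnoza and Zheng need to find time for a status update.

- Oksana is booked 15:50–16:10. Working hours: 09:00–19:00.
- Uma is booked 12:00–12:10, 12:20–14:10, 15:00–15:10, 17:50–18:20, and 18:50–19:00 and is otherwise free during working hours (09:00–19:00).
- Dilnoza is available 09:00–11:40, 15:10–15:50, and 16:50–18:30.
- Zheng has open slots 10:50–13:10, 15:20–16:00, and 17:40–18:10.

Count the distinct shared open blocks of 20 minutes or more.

2

Oksana free within 09:00–19:00: 09:00–15:50, 16:10–19:00.
Uma free within 09:00–19:00: 09:00–12:00, 12:10–12:20, 14:10–15:00, 15:10–17:50, 18:20–18:50.
Oksana ∩ Uma: 09:00–12:00, 12:10–12:20, 14:10–15:00, 15:10–15:50, 16:10–17:50, 18:20–18:50.
Oksana ∩ Uma ∩ Dilnoza: 09:00–11:40, 15:10–15:50, 16:50–17:50, 18:20–18:30.
Oksana ∩ Uma ∩ Dilnoza ∩ Zheng: 10:50–11:40, 15:20–15:50, 17:40–17:50.
Windows ≥ 20 min: 10:50–11:40, 15:20–15:50.
That's 2 windows.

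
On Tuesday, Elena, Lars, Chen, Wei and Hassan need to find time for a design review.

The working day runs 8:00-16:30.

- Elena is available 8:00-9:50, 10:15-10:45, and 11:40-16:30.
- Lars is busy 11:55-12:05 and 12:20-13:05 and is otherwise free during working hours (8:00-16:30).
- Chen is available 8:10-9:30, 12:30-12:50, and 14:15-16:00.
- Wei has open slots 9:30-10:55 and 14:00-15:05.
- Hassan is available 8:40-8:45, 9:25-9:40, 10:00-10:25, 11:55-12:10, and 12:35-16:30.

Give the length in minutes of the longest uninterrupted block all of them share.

Lars free within 08:00–16:30: 08:00–11:55, 12:05–12:20, 13:05–16:30.
Elena ∩ Lars: 08:00–09:50, 10:15–10:45, 11:40–11:55, 12:05–12:20, 13:05–16:30.
Elena ∩ Lars ∩ Chen: 08:10–09:30, 14:15–16:00.
Elena ∩ Lars ∩ Chen ∩ Wei: 14:15–15:05.
Elena ∩ Lars ∩ Chen ∩ Wei ∩ Hassan: 14:15–15:05.
Single common window of 50 minutes.

50 minutes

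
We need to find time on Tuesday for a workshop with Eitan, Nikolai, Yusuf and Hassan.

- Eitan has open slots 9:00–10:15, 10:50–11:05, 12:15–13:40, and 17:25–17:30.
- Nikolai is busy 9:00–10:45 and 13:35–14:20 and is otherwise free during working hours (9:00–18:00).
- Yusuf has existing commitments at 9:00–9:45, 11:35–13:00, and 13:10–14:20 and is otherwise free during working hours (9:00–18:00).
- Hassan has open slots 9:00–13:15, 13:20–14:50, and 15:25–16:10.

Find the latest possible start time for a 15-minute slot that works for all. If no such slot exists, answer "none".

Nikolai free within 09:00–18:00: 10:45–13:35, 14:20–18:00.
Yusuf free within 09:00–18:00: 09:45–11:35, 13:00–13:10, 14:20–18:00.
Eitan ∩ Nikolai: 10:50–11:05, 12:15–13:35, 17:25–17:30.
Eitan ∩ Nikolai ∩ Yusuf: 10:50–11:05, 13:00–13:10, 17:25–17:30.
Eitan ∩ Nikolai ∩ Yusuf ∩ Hassan: 10:50–11:05, 13:00–13:10.
Windows ≥ 15 min: 10:50–11:05.
Latest start in the last window 10:50–11:05 is 11:05 − 15 min = 10:50.

10:50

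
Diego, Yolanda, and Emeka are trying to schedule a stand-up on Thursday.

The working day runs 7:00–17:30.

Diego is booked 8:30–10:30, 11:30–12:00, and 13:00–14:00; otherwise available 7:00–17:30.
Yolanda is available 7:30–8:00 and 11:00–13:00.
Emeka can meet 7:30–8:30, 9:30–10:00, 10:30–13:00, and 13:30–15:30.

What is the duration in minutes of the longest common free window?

Diego free within 07:00–17:30: 07:00–08:30, 10:30–11:30, 12:00–13:00, 14:00–17:30.
Diego ∩ Yolanda: 07:30–08:00, 11:00–11:30, 12:00–13:00.
Diego ∩ Yolanda ∩ Emeka: 07:30–08:00, 11:00–11:30, 12:00–13:00.
Common window lengths: 30, 30, 60 min; longest is 60.

60 minutes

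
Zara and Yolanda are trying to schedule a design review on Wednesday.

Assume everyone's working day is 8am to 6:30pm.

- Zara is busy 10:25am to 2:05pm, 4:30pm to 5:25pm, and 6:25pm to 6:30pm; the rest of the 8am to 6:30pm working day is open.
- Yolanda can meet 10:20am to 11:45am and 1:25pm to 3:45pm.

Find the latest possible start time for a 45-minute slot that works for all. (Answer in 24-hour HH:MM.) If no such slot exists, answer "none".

Zara free within 08:00–18:30: 08:00–10:25, 14:05–16:30, 17:25–18:25.
Zara ∩ Yolanda: 10:20–10:25, 14:05–15:45.
Windows ≥ 45 min: 14:05–15:45.
Latest start in the last window 14:05–15:45 is 15:45 − 45 min = 15:00.

15:00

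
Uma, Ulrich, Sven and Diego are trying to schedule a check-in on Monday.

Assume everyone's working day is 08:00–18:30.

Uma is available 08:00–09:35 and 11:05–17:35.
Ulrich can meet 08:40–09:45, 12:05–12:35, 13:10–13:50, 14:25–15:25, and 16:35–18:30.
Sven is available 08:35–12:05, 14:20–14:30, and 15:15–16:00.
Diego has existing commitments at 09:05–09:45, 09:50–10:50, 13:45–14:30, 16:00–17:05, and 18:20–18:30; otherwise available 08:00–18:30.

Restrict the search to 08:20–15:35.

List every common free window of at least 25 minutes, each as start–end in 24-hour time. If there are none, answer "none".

08:40–09:05

Diego free within 08:00–18:30: 08:00–09:05, 09:45–09:50, 10:50–13:45, 14:30–16:00, 17:05–18:20.
Uma ∩ Ulrich: 08:40–09:35, 12:05–12:35, 13:10–13:50, 14:25–15:25, 16:35–17:35.
Uma ∩ Ulrich ∩ Sven: 08:40–09:35, 14:25–14:30, 15:15–15:25.
Uma ∩ Ulrich ∩ Sven ∩ Diego: 08:40–09:05, 15:15–15:25.
Restricted to 08:20–15:35: 08:40–09:05, 15:15–15:25.
Windows ≥ 25 min: 08:40–09:05.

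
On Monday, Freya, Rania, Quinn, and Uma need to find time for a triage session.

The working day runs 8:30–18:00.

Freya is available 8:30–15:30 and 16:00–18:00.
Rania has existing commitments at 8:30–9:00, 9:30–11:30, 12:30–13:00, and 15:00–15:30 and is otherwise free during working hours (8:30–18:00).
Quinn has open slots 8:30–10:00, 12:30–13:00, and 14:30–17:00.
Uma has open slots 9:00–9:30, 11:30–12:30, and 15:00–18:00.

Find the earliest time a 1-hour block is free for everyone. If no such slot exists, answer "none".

16:00

Rania free within 08:30–18:00: 09:00–09:30, 11:30–12:30, 13:00–15:00, 15:30–18:00.
Freya ∩ Rania: 09:00–09:30, 11:30–12:30, 13:00–15:00, 16:00–18:00.
Freya ∩ Rania ∩ Quinn: 09:00–09:30, 14:30–15:00, 16:00–17:00.
Freya ∩ Rania ∩ Quinn ∩ Uma: 09:00–09:30, 16:00–17:00.
Windows ≥ 60 min: 16:00–17:00.
Earliest such window starts at 16:00.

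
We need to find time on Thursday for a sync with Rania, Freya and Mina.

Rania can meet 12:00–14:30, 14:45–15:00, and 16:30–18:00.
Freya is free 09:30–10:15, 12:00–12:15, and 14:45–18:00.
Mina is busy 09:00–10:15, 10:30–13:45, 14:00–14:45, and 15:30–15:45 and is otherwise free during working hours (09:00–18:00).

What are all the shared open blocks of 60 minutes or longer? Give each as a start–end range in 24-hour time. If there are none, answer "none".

16:30–18:00

Mina free within 09:00–18:00: 10:15–10:30, 13:45–14:00, 14:45–15:30, 15:45–18:00.
Rania ∩ Freya: 12:00–12:15, 14:45–15:00, 16:30–18:00.
Rania ∩ Freya ∩ Mina: 14:45–15:00, 16:30–18:00.
Windows ≥ 60 min: 16:30–18:00.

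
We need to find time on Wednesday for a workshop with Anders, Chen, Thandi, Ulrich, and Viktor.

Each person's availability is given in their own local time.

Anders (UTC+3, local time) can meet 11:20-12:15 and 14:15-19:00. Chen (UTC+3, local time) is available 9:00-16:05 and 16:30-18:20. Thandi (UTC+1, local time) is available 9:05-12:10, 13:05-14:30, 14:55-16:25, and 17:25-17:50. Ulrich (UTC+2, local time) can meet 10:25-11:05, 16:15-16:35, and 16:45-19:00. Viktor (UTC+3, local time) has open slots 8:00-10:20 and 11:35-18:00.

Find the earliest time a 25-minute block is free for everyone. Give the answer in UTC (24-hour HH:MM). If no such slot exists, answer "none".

Anders → UTC: 08:20–09:15, 11:15–16:00.
Chen → UTC: 06:00–13:05, 13:30–15:20.
Thandi → UTC: 08:05–11:10, 12:05–13:30, 13:55–15:25, 16:25–16:50.
Ulrich → UTC: 08:25–09:05, 14:15–14:35, 14:45–17:00.
Viktor → UTC: 05:00–07:20, 08:35–15:00.
Anders ∩ Chen: 08:20–09:15, 11:15–13:05, 13:30–15:20.
Anders ∩ Chen ∩ Thandi: 08:20–09:15, 12:05–13:05, 13:55–15:20.
Anders ∩ Chen ∩ Thandi ∩ Ulrich: 08:25–09:05, 14:15–14:35, 14:45–15:20.
Anders ∩ Chen ∩ Thandi ∩ Ulrich ∩ Viktor: 08:35–09:05, 14:15–14:35, 14:45–15:00.
Windows ≥ 25 min: 08:35–09:05.
Earliest such window starts at 08:35.

08:35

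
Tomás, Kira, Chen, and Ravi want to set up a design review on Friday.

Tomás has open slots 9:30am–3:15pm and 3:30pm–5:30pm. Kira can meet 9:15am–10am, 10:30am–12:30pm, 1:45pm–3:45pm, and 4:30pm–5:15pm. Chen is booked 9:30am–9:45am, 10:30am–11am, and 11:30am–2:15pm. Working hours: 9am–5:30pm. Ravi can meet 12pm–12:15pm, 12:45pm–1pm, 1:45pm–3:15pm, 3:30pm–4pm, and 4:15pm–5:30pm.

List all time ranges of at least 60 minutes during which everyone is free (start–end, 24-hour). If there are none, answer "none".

Chen free within 09:00–17:30: 09:00–09:30, 09:45–10:30, 11:00–11:30, 14:15–17:30.
Tomás ∩ Kira: 09:30–10:00, 10:30–12:30, 13:45–15:15, 15:30–15:45, 16:30–17:15.
Tomás ∩ Kira ∩ Chen: 09:45–10:00, 11:00–11:30, 14:15–15:15, 15:30–15:45, 16:30–17:15.
Tomás ∩ Kira ∩ Chen ∩ Ravi: 14:15–15:15, 15:30–15:45, 16:30–17:15.
Windows ≥ 60 min: 14:15–15:15.

14:15–15:15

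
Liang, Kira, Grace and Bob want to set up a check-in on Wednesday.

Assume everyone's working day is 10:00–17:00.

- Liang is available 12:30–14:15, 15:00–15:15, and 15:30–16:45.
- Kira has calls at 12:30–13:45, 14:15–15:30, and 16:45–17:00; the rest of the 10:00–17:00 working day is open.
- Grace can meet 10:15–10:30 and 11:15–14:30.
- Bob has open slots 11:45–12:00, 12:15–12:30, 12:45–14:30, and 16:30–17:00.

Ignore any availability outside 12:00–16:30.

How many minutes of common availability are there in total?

Kira free within 10:00–17:00: 10:00–12:30, 13:45–14:15, 15:30–16:45.
Liang ∩ Kira: 13:45–14:15, 15:30–16:45.
Liang ∩ Kira ∩ Grace: 13:45–14:15.
Liang ∩ Kira ∩ Grace ∩ Bob: 13:45–14:15.
Restricted to 12:00–16:30: 13:45–14:15.
Total common minutes: 30.

30 minutes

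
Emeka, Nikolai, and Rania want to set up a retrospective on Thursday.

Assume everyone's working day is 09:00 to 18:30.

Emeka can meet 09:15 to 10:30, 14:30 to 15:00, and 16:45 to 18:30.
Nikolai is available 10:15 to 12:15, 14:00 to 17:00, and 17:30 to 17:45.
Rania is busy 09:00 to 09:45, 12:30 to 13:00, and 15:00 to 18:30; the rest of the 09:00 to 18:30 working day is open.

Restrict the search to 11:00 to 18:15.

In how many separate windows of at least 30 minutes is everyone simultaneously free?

1

Rania free within 09:00–18:30: 09:45–12:30, 13:00–15:00.
Emeka ∩ Nikolai: 10:15–10:30, 14:30–15:00, 16:45–17:00, 17:30–17:45.
Emeka ∩ Nikolai ∩ Rania: 10:15–10:30, 14:30–15:00.
Restricted to 11:00–18:15: 14:30–15:00.
Windows ≥ 30 min: 14:30–15:00.
That's 1 window.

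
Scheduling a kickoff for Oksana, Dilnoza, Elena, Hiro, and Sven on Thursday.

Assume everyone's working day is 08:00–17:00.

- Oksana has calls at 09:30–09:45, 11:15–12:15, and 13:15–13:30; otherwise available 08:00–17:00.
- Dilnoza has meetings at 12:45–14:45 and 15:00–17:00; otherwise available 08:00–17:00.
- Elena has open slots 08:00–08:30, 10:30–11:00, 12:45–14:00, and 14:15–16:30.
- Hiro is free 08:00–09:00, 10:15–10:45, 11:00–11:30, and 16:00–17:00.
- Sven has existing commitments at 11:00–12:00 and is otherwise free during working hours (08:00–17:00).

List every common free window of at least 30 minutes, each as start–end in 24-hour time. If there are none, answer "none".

Oksana free within 08:00–17:00: 08:00–09:30, 09:45–11:15, 12:15–13:15, 13:30–17:00.
Dilnoza free within 08:00–17:00: 08:00–12:45, 14:45–15:00.
Sven free within 08:00–17:00: 08:00–11:00, 12:00–17:00.
Oksana ∩ Dilnoza: 08:00–09:30, 09:45–11:15, 12:15–12:45, 14:45–15:00.
Oksana ∩ Dilnoza ∩ Elena: 08:00–08:30, 10:30–11:00, 14:45–15:00.
Oksana ∩ Dilnoza ∩ Elena ∩ Hiro: 08:00–08:30, 10:30–10:45.
Oksana ∩ Dilnoza ∩ Elena ∩ Hiro ∩ Sven: 08:00–08:30, 10:30–10:45.
Windows ≥ 30 min: 08:00–08:30.

08:00–08:30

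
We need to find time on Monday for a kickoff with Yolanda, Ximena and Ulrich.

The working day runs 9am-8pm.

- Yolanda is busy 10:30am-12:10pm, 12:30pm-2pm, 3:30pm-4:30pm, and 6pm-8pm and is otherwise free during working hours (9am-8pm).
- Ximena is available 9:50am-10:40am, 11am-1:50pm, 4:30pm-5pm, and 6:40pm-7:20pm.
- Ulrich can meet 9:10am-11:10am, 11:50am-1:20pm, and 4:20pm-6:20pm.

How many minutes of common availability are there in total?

90 minutes

Yolanda free within 09:00–20:00: 09:00–10:30, 12:10–12:30, 14:00–15:30, 16:30–18:00.
Yolanda ∩ Ximena: 09:50–10:30, 12:10–12:30, 16:30–17:00.
Yolanda ∩ Ximena ∩ Ulrich: 09:50–10:30, 12:10–12:30, 16:30–17:00.
Total common minutes: 40 + 20 + 30 = 90.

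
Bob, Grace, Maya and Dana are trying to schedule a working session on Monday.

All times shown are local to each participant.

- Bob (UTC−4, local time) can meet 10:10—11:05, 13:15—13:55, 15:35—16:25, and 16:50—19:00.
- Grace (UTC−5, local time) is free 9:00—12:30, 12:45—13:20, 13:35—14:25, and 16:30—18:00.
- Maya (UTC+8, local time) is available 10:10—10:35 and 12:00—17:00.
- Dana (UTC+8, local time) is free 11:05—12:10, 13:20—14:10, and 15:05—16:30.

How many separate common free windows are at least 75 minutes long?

0

Bob → UTC: 14:10–15:05, 17:15–17:55, 19:35–20:25, 20:50–23:00.
Grace → UTC: 14:00–17:30, 17:45–18:20, 18:35–19:25, 21:30–23:00.
Maya → UTC: 02:10–02:35, 04:00–09:00.
Dana → UTC: 03:05–04:10, 05:20–06:10, 07:05–08:30.
Bob ∩ Grace: 14:10–15:05, 17:15–17:30, 17:45–17:55, 21:30–23:00.
Bob ∩ Grace ∩ Maya: (none).
Bob ∩ Grace ∩ Maya ∩ Dana: (none).
Windows ≥ 75 min: (none).
That's 0 windows.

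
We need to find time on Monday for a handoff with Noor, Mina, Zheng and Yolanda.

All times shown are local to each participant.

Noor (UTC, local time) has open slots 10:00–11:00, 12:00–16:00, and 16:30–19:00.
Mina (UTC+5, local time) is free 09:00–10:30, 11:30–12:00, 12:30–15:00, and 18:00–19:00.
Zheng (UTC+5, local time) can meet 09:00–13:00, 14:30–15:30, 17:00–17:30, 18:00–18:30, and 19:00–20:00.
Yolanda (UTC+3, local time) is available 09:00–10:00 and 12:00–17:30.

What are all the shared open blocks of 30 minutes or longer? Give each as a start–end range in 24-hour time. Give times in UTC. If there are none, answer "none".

Noor → UTC: 10:00–11:00, 12:00–16:00, 16:30–19:00.
Mina → UTC: 04:00–05:30, 06:30–07:00, 07:30–10:00, 13:00–14:00.
Zheng → UTC: 04:00–08:00, 09:30–10:30, 12:00–12:30, 13:00–13:30, 14:00–15:00.
Yolanda → UTC: 06:00–07:00, 09:00–14:30.
Noor ∩ Mina: 13:00–14:00.
Noor ∩ Mina ∩ Zheng: 13:00–13:30.
Noor ∩ Mina ∩ Zheng ∩ Yolanda: 13:00–13:30.
Windows ≥ 30 min: 13:00–13:30.

13:00–13:30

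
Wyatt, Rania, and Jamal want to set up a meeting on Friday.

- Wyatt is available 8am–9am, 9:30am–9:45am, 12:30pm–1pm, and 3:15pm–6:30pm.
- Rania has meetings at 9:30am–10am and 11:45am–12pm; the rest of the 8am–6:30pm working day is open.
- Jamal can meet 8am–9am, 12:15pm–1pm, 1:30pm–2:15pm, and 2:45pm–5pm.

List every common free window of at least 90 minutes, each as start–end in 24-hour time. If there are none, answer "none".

Rania free within 08:00–18:30: 08:00–09:30, 10:00–11:45, 12:00–18:30.
Wyatt ∩ Rania: 08:00–09:00, 12:30–13:00, 15:15–18:30.
Wyatt ∩ Rania ∩ Jamal: 08:00–09:00, 12:30–13:00, 15:15–17:00.
Windows ≥ 90 min: 15:15–17:00.

15:15–17:00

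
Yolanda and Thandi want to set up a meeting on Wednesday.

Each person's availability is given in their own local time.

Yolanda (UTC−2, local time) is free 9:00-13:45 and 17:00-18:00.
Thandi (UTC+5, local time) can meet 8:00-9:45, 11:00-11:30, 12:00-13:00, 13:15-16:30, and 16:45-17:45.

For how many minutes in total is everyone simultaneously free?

90 minutes

Yolanda → UTC: 11:00–15:45, 19:00–20:00.
Thandi → UTC: 03:00–04:45, 06:00–06:30, 07:00–08:00, 08:15–11:30, 11:45–12:45.
Yolanda ∩ Thandi: 11:00–11:30, 11:45–12:45.
Total common minutes: 30 + 60 = 90.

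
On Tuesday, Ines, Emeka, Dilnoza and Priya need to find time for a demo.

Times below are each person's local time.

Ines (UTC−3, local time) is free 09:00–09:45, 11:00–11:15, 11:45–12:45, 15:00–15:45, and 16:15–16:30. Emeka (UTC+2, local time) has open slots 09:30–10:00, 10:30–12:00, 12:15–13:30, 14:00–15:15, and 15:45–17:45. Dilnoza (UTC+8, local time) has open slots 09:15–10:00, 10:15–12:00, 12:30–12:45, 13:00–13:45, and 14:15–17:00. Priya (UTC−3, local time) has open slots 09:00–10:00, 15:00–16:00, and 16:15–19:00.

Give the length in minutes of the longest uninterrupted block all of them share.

Ines → UTC: 12:00–12:45, 14:00–14:15, 14:45–15:45, 18:00–18:45, 19:15–19:30.
Emeka → UTC: 07:30–08:00, 08:30–10:00, 10:15–11:30, 12:00–13:15, 13:45–15:45.
Dilnoza → UTC: 01:15–02:00, 02:15–04:00, 04:30–04:45, 05:00–05:45, 06:15–09:00.
Priya → UTC: 12:00–13:00, 18:00–19:00, 19:15–22:00.
Ines ∩ Emeka: 12:00–12:45, 14:00–14:15, 14:45–15:45.
Ines ∩ Emeka ∩ Dilnoza: (none).
Ines ∩ Emeka ∩ Dilnoza ∩ Priya: (none).
No common window.

0 minutes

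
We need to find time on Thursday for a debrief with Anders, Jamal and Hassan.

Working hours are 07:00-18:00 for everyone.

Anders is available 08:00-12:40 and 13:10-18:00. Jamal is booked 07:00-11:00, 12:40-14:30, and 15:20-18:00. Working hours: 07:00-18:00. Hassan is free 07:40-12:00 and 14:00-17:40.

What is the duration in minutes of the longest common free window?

60 minutes

Jamal free within 07:00–18:00: 11:00–12:40, 14:30–15:20.
Anders ∩ Jamal: 11:00–12:40, 14:30–15:20.
Anders ∩ Jamal ∩ Hassan: 11:00–12:00, 14:30–15:20.
Common window lengths: 60, 50 min; longest is 60.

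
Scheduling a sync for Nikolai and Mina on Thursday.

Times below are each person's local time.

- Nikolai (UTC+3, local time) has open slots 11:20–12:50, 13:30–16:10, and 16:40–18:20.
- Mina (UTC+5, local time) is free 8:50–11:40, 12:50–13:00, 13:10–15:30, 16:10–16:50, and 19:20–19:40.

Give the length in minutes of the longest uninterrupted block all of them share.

Nikolai → UTC: 08:20–09:50, 10:30–13:10, 13:40–15:20.
Mina → UTC: 03:50–06:40, 07:50–08:00, 08:10–10:30, 11:10–11:50, 14:20–14:40.
Nikolai ∩ Mina: 08:20–09:50, 11:10–11:50, 14:20–14:40.
Common window lengths: 90, 40, 20 min; longest is 90.

90 minutes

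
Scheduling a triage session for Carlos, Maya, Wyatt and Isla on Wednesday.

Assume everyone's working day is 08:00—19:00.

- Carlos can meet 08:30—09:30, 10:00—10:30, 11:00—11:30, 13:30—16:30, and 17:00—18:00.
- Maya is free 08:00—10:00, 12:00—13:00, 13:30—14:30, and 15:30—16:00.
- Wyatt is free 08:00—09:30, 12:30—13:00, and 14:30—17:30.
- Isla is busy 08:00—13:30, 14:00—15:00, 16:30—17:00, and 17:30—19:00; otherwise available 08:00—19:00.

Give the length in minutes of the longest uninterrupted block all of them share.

Isla free within 08:00–19:00: 13:30–14:00, 15:00–16:30, 17:00–17:30.
Carlos ∩ Maya: 08:30–09:30, 13:30–14:30, 15:30–16:00.
Carlos ∩ Maya ∩ Wyatt: 08:30–09:30, 15:30–16:00.
Carlos ∩ Maya ∩ Wyatt ∩ Isla: 15:30–16:00.
Single common window of 30 minutes.

30 minutes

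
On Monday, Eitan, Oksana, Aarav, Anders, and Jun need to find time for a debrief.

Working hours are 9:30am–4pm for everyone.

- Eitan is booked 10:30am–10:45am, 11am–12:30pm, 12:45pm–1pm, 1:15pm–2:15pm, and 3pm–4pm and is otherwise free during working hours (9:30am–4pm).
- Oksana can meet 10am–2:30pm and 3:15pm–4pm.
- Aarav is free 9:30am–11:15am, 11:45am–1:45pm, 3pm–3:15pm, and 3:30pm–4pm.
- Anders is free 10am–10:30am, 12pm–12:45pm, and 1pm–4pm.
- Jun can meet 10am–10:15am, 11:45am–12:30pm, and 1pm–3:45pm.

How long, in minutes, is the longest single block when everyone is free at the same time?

15 minutes

Eitan free within 09:30–16:00: 09:30–10:30, 10:45–11:00, 12:30–12:45, 13:00–13:15, 14:15–15:00.
Eitan ∩ Oksana: 10:00–10:30, 10:45–11:00, 12:30–12:45, 13:00–13:15, 14:15–14:30.
Eitan ∩ Oksana ∩ Aarav: 10:00–10:30, 10:45–11:00, 12:30–12:45, 13:00–13:15.
Eitan ∩ Oksana ∩ Aarav ∩ Anders: 10:00–10:30, 12:30–12:45, 13:00–13:15.
Eitan ∩ Oksana ∩ Aarav ∩ Anders ∩ Jun: 10:00–10:15, 13:00–13:15.
Common window lengths: 15, 15 min; longest is 15.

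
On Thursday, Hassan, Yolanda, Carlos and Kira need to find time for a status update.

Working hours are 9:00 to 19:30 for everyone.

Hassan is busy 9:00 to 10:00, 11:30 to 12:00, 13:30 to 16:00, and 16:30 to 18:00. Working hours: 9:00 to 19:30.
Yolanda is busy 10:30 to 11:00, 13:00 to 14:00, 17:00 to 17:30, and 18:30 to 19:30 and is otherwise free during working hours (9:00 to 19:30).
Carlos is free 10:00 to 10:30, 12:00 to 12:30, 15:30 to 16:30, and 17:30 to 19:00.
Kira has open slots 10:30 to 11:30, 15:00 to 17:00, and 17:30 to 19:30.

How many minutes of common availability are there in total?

60 minutes

Hassan free within 09:00–19:30: 10:00–11:30, 12:00–13:30, 16:00–16:30, 18:00–19:30.
Yolanda free within 09:00–19:30: 09:00–10:30, 11:00–13:00, 14:00–17:00, 17:30–18:30.
Hassan ∩ Yolanda: 10:00–10:30, 11:00–11:30, 12:00–13:00, 16:00–16:30, 18:00–18:30.
Hassan ∩ Yolanda ∩ Carlos: 10:00–10:30, 12:00–12:30, 16:00–16:30, 18:00–18:30.
Hassan ∩ Yolanda ∩ Carlos ∩ Kira: 16:00–16:30, 18:00–18:30.
Total common minutes: 30 + 30 = 60.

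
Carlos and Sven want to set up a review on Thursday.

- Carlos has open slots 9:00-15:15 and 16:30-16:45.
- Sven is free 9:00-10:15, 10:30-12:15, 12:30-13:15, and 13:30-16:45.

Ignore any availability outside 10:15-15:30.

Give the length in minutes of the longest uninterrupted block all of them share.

Carlos ∩ Sven: 09:00–10:15, 10:30–12:15, 12:30–13:15, 13:30–15:15, 16:30–16:45.
Restricted to 10:15–15:30: 10:30–12:15, 12:30–13:15, 13:30–15:15.
Common window lengths: 105, 45, 105 min; longest is 105.

105 minutes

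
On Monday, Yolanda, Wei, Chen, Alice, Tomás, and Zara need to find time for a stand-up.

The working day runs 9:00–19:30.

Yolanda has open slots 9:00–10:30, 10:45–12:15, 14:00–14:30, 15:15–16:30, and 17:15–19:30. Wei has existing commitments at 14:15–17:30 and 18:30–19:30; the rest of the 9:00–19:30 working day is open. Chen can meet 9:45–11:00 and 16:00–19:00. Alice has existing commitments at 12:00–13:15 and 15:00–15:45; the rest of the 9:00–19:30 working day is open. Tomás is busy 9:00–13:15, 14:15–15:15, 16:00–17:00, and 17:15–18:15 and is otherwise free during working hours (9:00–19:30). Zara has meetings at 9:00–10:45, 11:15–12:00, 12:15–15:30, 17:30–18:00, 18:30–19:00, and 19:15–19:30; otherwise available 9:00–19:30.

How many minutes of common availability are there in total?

15 minutes

Wei free within 09:00–19:30: 09:00–14:15, 17:30–18:30.
Alice free within 09:00–19:30: 09:00–12:00, 13:15–15:00, 15:45–19:30.
Tomás free within 09:00–19:30: 13:15–14:15, 15:15–16:00, 17:00–17:15, 18:15–19:30.
Zara free within 09:00–19:30: 10:45–11:15, 12:00–12:15, 15:30–17:30, 18:00–18:30, 19:00–19:15.
Yolanda ∩ Wei: 09:00–10:30, 10:45–12:15, 14:00–14:15, 17:30–18:30.
Yolanda ∩ Wei ∩ Chen: 09:45–10:30, 10:45–11:00, 17:30–18:30.
Yolanda ∩ Wei ∩ Chen ∩ Alice: 09:45–10:30, 10:45–11:00, 17:30–18:30.
Yolanda ∩ Wei ∩ Chen ∩ Alice ∩ Tomás: 18:15–18:30.
Yolanda ∩ Wei ∩ Chen ∩ Alice ∩ Tomás ∩ Zara: 18:15–18:30.
Total common minutes: 15.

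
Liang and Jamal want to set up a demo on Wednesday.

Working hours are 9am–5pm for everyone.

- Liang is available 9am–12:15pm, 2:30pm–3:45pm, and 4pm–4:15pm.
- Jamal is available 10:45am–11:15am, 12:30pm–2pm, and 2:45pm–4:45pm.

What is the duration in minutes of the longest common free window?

60 minutes

Liang ∩ Jamal: 10:45–11:15, 14:45–15:45, 16:00–16:15.
Common window lengths: 30, 60, 15 min; longest is 60.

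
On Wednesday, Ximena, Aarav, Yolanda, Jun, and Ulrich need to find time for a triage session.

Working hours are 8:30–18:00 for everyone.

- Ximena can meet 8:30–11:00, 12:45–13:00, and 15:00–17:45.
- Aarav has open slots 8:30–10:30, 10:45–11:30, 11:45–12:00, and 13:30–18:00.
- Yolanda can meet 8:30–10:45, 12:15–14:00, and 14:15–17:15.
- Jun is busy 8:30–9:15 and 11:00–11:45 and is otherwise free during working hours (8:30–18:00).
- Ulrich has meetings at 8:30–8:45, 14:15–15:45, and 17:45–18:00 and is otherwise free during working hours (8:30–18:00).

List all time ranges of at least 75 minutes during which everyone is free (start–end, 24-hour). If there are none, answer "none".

Jun free within 08:30–18:00: 09:15–11:00, 11:45–18:00.
Ulrich free within 08:30–18:00: 08:45–14:15, 15:45–17:45.
Ximena ∩ Aarav: 08:30–10:30, 10:45–11:00, 15:00–17:45.
Ximena ∩ Aarav ∩ Yolanda: 08:30–10:30, 15:00–17:15.
Ximena ∩ Aarav ∩ Yolanda ∩ Jun: 09:15–10:30, 15:00–17:15.
Ximena ∩ Aarav ∩ Yolanda ∩ Jun ∩ Ulrich: 09:15–10:30, 15:45–17:15.
Windows ≥ 75 min: 09:15–10:30, 15:45–17:15.

09:15–10:30, 15:45–17:15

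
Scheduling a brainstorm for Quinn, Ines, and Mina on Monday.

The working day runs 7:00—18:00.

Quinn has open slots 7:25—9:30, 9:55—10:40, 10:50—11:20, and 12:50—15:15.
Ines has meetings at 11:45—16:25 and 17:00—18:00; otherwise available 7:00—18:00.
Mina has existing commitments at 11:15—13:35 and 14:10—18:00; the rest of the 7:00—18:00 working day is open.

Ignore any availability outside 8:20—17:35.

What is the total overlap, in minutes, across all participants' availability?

Ines free within 07:00–18:00: 07:00–11:45, 16:25–17:00.
Mina free within 07:00–18:00: 07:00–11:15, 13:35–14:10.
Quinn ∩ Ines: 07:25–09:30, 09:55–10:40, 10:50–11:20.
Quinn ∩ Ines ∩ Mina: 07:25–09:30, 09:55–10:40, 10:50–11:15.
Restricted to 08:20–17:35: 08:20–09:30, 09:55–10:40, 10:50–11:15.
Total common minutes: 70 + 45 + 25 = 140.

140 minutes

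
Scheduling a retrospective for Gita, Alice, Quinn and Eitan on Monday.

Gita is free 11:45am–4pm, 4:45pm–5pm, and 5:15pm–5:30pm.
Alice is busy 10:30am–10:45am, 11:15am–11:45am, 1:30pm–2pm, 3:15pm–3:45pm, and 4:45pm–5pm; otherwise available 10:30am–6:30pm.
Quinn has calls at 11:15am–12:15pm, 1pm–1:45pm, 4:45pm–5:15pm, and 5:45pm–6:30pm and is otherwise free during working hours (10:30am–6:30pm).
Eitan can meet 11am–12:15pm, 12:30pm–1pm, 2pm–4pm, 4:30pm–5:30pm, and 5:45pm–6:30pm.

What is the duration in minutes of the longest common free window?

75 minutes

Alice free within 10:30–18:30: 10:45–11:15, 11:45–13:30, 14:00–15:15, 15:45–16:45, 17:00–18:30.
Quinn free within 10:30–18:30: 10:30–11:15, 12:15–13:00, 13:45–16:45, 17:15–17:45.
Gita ∩ Alice: 11:45–13:30, 14:00–15:15, 15:45–16:00, 17:15–17:30.
Gita ∩ Alice ∩ Quinn: 12:15–13:00, 14:00–15:15, 15:45–16:00, 17:15–17:30.
Gita ∩ Alice ∩ Quinn ∩ Eitan: 12:30–13:00, 14:00–15:15, 15:45–16:00, 17:15–17:30.
Common window lengths: 30, 75, 15, 15 min; longest is 75.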